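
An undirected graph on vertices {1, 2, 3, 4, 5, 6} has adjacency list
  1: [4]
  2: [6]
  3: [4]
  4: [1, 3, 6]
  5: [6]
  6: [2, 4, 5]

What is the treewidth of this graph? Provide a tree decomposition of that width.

Every bag has size at most 2, so the width is 2 − 1 = 1 and tw(G) ≤ 1. Since G has at least one edge (e.g. 6–4), it is not an edgeless graph, so tw(G) ≥ 1. The upper and lower bounds meet at 1, so that is the treewidth.

Treewidth 1.
Bags: B1 = {4, 6}  B2 = {3, 4}  B3 = {5, 6}  B4 = {2, 6}  B5 = {1, 4}
Tree: B1–B2, B1–B3, B1–B4, B1–B5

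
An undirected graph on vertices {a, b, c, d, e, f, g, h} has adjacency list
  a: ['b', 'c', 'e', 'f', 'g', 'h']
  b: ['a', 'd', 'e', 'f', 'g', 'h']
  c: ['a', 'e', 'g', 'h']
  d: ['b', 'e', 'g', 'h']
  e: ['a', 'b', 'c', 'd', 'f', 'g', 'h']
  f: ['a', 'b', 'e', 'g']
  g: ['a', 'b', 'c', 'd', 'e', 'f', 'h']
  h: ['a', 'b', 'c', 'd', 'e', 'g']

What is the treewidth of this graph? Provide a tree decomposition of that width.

The largest bag has 5 vertices, giving width 4; this decomposition certifies tw(G) ≤ 4. For the lower bound, the 5 vertices {b, d, e, g, h} are pairwise adjacent, and any tree decomposition puts a clique entirely inside one bag — forcing width ≥ 4. Therefore the treewidth is 4.

Treewidth 4.
One such decomposition:
Bags: B1 = {a, b, e, g, h}  B2 = {b, d, e, g, h}  B3 = {a, b, e, f, g}  B4 = {a, c, e, g, h}
Tree: B1–B2, B1–B3, B1–B4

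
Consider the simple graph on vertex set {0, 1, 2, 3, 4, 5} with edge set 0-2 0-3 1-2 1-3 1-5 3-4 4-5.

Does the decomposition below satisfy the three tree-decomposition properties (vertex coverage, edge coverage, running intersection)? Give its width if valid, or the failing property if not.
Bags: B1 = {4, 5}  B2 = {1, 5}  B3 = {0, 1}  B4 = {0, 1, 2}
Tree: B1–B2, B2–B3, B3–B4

No — vertex 3 appears in no bag.

A tree decomposition must satisfy three properties: every vertex lies in some bag; for every edge, both endpoints lie together in some bag; and for every vertex, the bags containing it form a connected subtree. Here vertex 3 appears in no bag, so the decomposition is invalid.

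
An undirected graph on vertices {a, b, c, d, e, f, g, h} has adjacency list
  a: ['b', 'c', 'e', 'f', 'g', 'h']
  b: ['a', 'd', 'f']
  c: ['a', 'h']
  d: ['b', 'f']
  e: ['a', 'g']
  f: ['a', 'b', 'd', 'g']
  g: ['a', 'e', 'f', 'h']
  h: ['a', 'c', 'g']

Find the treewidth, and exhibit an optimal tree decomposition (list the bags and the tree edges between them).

Every bag has size at most 3, so the width is 3 − 1 = 2 and tw(G) ≤ 2. On the other hand G contains the 3-clique {b, d, f}. A clique must lie in a single bag of any decomposition, so no decomposition can have width below 2. Hence tw(G) = 2 exactly.

Treewidth 2.
Bags: B1 = {a, c, h}  B2 = {a, g, h}  B3 = {a, e, g}  B4 = {a, f, g}  B5 = {a, b, f}  B6 = {b, d, f}
Tree: B1–B2, B2–B3, B3–B4, B4–B5, B5–B6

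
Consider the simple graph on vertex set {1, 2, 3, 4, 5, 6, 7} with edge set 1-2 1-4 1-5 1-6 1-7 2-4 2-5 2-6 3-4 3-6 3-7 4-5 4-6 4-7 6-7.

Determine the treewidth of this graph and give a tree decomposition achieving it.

The largest bag has 4 vertices, giving width 3; this decomposition certifies tw(G) ≤ 3. On the other hand G contains the 4-clique {1, 2, 4, 5}. A clique must lie in a single bag of any decomposition, so no decomposition can have width below 3. The upper and lower bounds meet at 3, so that is the treewidth.

Treewidth 3.
One such decomposition:
Bags: B1 = {1, 2, 4, 6}  B2 = {1, 4, 6, 7}  B3 = {1, 2, 4, 5}  B4 = {3, 4, 6, 7}
Tree: B1–B2, B1–B3, B2–B4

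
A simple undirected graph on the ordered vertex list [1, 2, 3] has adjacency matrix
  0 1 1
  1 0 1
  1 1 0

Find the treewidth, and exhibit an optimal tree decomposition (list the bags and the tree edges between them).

Treewidth 2.
Bags: B1 = {1, 2, 3}
Tree: (single bag)

A single bag containing all 3 vertices is trivially a valid decomposition of width 2. Conversely, {1, 2, 3} is a clique of size 3, and the vertices of any clique must share a bag in every tree decomposition; so some bag has ≥ 3 vertices and tw(G) ≥ 2. The upper and lower bounds meet at 2, so that is the treewidth.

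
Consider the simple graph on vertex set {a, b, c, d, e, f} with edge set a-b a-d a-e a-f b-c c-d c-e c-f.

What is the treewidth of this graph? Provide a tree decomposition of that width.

Each bag holds 3 vertices, so the decomposition has width 2, which upper-bounds the treewidth. For the lower bound, G contains the cycle b–c–f–a–b, so G is not a forest; only forests have treewidth ≤ 1, hence tw(G) ≥ 2. Therefore the treewidth is 2.

Treewidth 2.
One such decomposition:
Bags: B1 = {a, b, c}  B2 = {a, c, f}  B3 = {a, c, d}  B4 = {a, c, e}
Tree: B1–B2, B2–B3, B3–B4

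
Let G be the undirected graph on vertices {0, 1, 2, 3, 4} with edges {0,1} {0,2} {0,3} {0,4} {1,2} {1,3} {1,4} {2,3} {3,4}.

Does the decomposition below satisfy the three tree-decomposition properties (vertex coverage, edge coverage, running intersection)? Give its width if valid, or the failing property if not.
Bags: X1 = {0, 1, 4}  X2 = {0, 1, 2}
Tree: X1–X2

No — vertex 3 appears in no bag.

A tree decomposition must satisfy three properties: every vertex lies in some bag; for every edge, both endpoints lie together in some bag; and for every vertex, the bags containing it form a connected subtree. Here vertex 3 appears in no bag, so the decomposition is invalid.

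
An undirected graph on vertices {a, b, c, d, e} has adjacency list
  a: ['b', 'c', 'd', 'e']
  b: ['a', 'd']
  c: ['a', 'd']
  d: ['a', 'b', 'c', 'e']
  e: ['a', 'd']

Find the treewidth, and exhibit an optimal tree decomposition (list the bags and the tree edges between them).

Each bag holds 3 vertices, so the decomposition has width 2, which upper-bounds the treewidth. On the other hand G contains the 3-clique {a, d, e}. A clique must lie in a single bag of any decomposition, so no decomposition can have width below 2. Therefore the treewidth is 2.

Treewidth 2.
One optimal decomposition is:
Bags: B1 = {a, c, d}  B2 = {a, b, d}  B3 = {a, d, e}
Tree: B1–B2, B1–B3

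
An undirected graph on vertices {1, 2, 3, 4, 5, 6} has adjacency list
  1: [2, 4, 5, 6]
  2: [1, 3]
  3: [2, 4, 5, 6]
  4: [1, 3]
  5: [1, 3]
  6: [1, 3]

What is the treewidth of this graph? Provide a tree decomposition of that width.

Treewidth 2.
Bags: B1 = {1, 2, 3}  B2 = {1, 3, 6}  B3 = {1, 3, 5}  B4 = {1, 3, 4}
Tree: B1–B2, B2–B3, B3–B4

The largest bag has 3 vertices, giving width 2; this decomposition certifies tw(G) ≤ 2. Since 2–1–6–3–2 is a cycle in G, G is not acyclic. Forests are exactly the graphs of treewidth ≤ 1, so tw(G) ≥ 2. Hence tw(G) = 2 exactly.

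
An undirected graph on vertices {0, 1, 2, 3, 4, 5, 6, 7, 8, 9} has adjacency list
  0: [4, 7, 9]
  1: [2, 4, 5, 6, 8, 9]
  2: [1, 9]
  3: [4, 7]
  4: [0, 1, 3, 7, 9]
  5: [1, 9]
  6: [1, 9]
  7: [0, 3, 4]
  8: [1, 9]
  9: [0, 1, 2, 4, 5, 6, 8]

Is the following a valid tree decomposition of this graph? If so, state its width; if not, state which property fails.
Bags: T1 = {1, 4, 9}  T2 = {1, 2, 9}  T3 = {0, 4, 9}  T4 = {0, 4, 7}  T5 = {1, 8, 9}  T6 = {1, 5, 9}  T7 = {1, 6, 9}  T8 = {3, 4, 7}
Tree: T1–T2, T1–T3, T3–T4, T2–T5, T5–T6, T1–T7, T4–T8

Vertex coverage: the bags together contain {0, 1, 2, 3, 4, 5, 6, 7, 8, 9}, the full vertex set. Edge coverage: each edge of G has both endpoints in at least one bag. Running intersection: for every vertex, the bags containing it form a connected subtree. All three properties hold, so this is a valid tree decomposition of width max|bag| − 1 = 2, and hence tw(G) ≤ 2.

Yes; width 2.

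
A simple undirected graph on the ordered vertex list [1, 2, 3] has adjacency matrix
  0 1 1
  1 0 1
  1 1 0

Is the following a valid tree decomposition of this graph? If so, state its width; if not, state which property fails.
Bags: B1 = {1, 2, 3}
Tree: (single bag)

Yes; width 2.

Vertex coverage: the bags together contain {1, 2, 3}, the full vertex set. Edge coverage: each edge of G has both endpoints in at least one bag. Running intersection: for every vertex, the bags containing it form a connected subtree. All three properties hold, so this is a valid tree decomposition of width max|bag| − 1 = 2, and hence tw(G) ≤ 2.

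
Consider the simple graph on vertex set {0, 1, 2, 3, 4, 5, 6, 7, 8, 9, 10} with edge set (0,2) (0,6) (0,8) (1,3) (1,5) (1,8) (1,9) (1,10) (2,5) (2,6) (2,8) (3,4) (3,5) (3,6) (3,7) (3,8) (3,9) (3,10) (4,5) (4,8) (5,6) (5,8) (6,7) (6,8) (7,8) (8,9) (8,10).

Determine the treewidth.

3

A width-3 tree decomposition is:
Bags: B1 = {3, 5, 6, 8}  B2 = {1, 3, 5, 8}  B3 = {3, 4, 5, 8}  B4 = {1, 3, 8, 10}  B5 = {1, 3, 8, 9}  B6 = {2, 5, 6, 8}  B7 = {0, 2, 6, 8}  B8 = {3, 6, 7, 8}
Tree: B1–B2, B2–B3, B2–B4, B4–B5, B1–B6, B6–B7, B1–B8
Each bag holds 4 vertices, so the decomposition has width 3, which upper-bounds the treewidth. On the other hand G contains the 4-clique {0, 2, 6, 8}. A clique must lie in a single bag of any decomposition, so no decomposition can have width below 3. Hence tw(G) = 3 exactly.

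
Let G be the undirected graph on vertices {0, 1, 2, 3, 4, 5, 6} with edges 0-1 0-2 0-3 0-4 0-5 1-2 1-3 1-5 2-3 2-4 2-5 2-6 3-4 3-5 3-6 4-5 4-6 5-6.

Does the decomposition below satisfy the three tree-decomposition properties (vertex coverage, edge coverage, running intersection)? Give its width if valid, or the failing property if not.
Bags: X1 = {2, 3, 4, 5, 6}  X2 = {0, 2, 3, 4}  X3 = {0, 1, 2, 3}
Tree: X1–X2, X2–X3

A tree decomposition must satisfy three properties: every vertex lies in some bag; for every edge, both endpoints lie together in some bag; and for every vertex, the bags containing it form a connected subtree. Here edge (5,0) lies in no bag, so the decomposition is invalid.

No — edge (5,0) lies in no bag.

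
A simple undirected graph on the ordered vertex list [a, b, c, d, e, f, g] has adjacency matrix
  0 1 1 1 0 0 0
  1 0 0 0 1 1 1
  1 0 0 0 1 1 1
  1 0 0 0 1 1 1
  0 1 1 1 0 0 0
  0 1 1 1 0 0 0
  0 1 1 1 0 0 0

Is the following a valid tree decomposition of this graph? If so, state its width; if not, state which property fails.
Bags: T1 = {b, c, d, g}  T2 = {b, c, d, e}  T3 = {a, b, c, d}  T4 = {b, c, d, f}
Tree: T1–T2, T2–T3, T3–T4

Vertex coverage: the bags together contain {a, b, c, d, e, f, g}, the full vertex set. Edge coverage: each edge of G has both endpoints in at least one bag. Running intersection: for every vertex, the bags containing it form a connected subtree. All three properties hold, so this is a valid tree decomposition of width max|bag| − 1 = 3, and hence tw(G) ≤ 3.

Yes; width 3.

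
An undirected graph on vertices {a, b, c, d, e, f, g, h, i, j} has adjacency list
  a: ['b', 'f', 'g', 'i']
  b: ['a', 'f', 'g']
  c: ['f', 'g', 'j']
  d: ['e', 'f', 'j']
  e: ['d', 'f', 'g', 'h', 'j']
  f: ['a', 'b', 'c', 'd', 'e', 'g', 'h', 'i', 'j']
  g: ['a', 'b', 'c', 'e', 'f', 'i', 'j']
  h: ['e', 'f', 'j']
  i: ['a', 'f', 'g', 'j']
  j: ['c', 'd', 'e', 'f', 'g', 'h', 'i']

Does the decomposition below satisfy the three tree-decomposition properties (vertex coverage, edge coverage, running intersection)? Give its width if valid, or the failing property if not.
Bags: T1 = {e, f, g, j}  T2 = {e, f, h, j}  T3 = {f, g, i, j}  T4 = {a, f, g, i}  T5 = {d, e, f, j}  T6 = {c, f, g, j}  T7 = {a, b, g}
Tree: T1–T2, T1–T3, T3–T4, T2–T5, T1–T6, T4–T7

A tree decomposition must satisfy three properties: every vertex lies in some bag; for every edge, both endpoints lie together in some bag; and for every vertex, the bags containing it form a connected subtree. Here edge (f,b) lies in no bag, so the decomposition is invalid.

No — edge (f,b) lies in no bag.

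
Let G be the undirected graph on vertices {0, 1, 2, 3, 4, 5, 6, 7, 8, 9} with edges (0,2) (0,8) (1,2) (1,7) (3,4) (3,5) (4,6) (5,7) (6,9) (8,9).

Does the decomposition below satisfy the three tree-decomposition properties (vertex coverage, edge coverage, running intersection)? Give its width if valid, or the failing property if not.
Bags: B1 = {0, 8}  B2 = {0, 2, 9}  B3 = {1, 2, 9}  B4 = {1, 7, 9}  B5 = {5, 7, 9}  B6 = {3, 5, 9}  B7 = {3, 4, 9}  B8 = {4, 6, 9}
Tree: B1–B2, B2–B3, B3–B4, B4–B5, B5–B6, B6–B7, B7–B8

No — edge (9,8) lies in no bag.

A tree decomposition must satisfy three properties: every vertex lies in some bag; for every edge, both endpoints lie together in some bag; and for every vertex, the bags containing it form a connected subtree. Here edge (9,8) lies in no bag, so the decomposition is invalid.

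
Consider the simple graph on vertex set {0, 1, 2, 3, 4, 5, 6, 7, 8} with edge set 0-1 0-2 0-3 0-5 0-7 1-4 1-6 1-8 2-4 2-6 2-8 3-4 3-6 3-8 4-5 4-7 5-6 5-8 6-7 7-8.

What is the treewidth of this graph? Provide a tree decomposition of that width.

Treewidth 4.
One optimal decomposition is:
Bags: B1 = {0, 4, 6, 7, 8}  B2 = {0, 2, 4, 6, 8}  B3 = {0, 1, 4, 6, 8}  B4 = {0, 3, 4, 6, 8}  B5 = {0, 4, 5, 6, 8}
Tree: B1–B2, B2–B3, B3–B4, B4–B5

Each bag holds 5 vertices, so the decomposition has width 4, which upper-bounds the treewidth. For the lower bound: the 5 vertex sets {0,7}, {2,4}, {1,8}, {6}, {3} are disjoint, each induces a connected subgraph, and every pair is joined by at least one edge of G. Contracting each set to a single vertex therefore yields K_{5} as a minor, and since treewidth is minor-monotone, tw(G) ≥ tw(K_{5}) = 4. Hence tw(G) = 4 exactly.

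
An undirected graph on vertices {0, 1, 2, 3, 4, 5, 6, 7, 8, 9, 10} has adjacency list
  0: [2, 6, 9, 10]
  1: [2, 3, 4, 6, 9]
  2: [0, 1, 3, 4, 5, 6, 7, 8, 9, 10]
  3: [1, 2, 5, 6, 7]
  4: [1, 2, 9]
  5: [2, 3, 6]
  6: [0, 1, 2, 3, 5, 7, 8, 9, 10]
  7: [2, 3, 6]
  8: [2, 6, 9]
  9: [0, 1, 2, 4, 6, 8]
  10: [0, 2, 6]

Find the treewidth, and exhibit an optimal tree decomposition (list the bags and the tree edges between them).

Each bag holds 4 vertices, so the decomposition has width 3, which upper-bounds the treewidth. Conversely, {1, 2, 4, 9} is a clique of size 4, and the vertices of any clique must share a bag in every tree decomposition; so some bag has ≥ 4 vertices and tw(G) ≥ 3. Combining the bounds, tw(G) = 3.

Treewidth 3.
Bags: B1 = {2, 6, 8, 9}  B2 = {1, 2, 6, 9}  B3 = {0, 2, 6, 9}  B4 = {1, 2, 3, 6}  B5 = {2, 3, 6, 7}  B6 = {1, 2, 4, 9}  B7 = {2, 3, 5, 6}  B8 = {0, 2, 6, 10}
Tree: B1–B2, B2–B3, B2–B4, B4–B5, B2–B6, B5–B7, B3–B8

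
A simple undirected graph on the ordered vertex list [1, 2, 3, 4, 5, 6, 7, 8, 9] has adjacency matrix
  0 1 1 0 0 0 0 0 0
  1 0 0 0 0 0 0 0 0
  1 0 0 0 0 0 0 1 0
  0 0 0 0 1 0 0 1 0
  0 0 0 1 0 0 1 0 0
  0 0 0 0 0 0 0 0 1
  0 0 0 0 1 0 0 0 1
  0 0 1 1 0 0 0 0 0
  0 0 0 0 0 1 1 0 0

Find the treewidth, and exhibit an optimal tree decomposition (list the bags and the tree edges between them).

Treewidth 1.
One such decomposition:
Bags: B1 = {1, 2}  B2 = {1, 3}  B3 = {3, 8}  B4 = {4, 8}  B5 = {4, 5}  B6 = {5, 7}  B7 = {7, 9}  B8 = {6, 9}
Tree: B1–B2, B2–B3, B3–B4, B4–B5, B5–B6, B6–B7, B7–B8

The largest bag has 2 vertices, giving width 1; this decomposition certifies tw(G) ≤ 1. G has an edge, so its treewidth is at least 1. The upper and lower bounds meet at 1, so that is the treewidth.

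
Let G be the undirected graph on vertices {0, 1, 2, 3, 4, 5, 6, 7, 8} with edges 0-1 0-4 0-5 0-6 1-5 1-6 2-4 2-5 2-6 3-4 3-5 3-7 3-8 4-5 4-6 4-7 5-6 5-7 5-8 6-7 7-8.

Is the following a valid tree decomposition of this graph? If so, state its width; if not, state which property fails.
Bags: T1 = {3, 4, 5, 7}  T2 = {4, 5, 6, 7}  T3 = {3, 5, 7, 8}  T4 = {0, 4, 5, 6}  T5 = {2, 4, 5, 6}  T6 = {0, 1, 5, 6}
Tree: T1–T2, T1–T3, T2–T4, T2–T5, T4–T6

Vertex coverage: the bags together contain {0, 1, 2, 3, 4, 5, 6, 7, 8}, the full vertex set. Edge coverage: each edge of G has both endpoints in at least one bag. Running intersection: for every vertex, the bags containing it form a connected subtree. All three properties hold, so this is a valid tree decomposition of width max|bag| − 1 = 3, and hence tw(G) ≤ 3.

Yes; width 3.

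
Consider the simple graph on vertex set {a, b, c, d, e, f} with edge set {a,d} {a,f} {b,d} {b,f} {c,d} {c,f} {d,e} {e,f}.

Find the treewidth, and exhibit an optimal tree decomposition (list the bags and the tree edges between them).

Treewidth 2.
One such decomposition:
Bags: B1 = {c, d, f}  B2 = {b, d, f}  B3 = {d, e, f}  B4 = {a, d, f}
Tree: B1–B2, B2–B3, B3–B4

Every bag has size at most 3, so the width is 3 − 1 = 2 and tw(G) ≤ 2. The edges c–f–b–d–c form a cycle, so G is not a tree and its treewidth is at least 2. Therefore the treewidth is 2.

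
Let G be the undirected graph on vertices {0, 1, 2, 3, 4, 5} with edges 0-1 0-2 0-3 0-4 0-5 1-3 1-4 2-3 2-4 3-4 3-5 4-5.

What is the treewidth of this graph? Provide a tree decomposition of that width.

Each bag holds 4 vertices, so the decomposition has width 3, which upper-bounds the treewidth. On the other hand G contains the 4-clique {0, 1, 3, 4}. A clique must lie in a single bag of any decomposition, so no decomposition can have width below 3. Hence tw(G) = 3 exactly.

Treewidth 3.
One optimal decomposition is:
Bags: B1 = {0, 2, 3, 4}  B2 = {0, 3, 4, 5}  B3 = {0, 1, 3, 4}
Tree: B1–B2, B1–B3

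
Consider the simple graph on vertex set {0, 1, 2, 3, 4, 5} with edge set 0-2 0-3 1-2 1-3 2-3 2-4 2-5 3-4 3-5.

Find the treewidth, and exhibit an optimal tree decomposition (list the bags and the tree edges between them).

Every bag has size at most 3, so the width is 3 − 1 = 2 and tw(G) ≤ 2. Conversely, {0, 2, 3} is a clique of size 3, and the vertices of any clique must share a bag in every tree decomposition; so some bag has ≥ 3 vertices and tw(G) ≥ 2. Hence tw(G) = 2 exactly.

Treewidth 2.
Bags: B1 = {2, 3, 4}  B2 = {0, 2, 3}  B3 = {2, 3, 5}  B4 = {1, 2, 3}
Tree: B1–B2, B2–B3, B2–B4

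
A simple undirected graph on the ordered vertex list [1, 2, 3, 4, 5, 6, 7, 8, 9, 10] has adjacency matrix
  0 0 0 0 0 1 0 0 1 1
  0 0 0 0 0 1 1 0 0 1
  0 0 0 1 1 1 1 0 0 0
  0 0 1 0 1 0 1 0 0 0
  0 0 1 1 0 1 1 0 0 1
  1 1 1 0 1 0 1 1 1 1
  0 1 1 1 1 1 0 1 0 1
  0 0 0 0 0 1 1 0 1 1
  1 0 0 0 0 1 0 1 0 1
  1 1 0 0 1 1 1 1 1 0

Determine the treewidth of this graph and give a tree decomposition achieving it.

Each bag holds 4 vertices, so the decomposition has width 3, which upper-bounds the treewidth. Conversely, {3, 4, 5, 7} is a clique of size 4, and the vertices of any clique must share a bag in every tree decomposition; so some bag has ≥ 4 vertices and tw(G) ≥ 3. Combining the bounds, tw(G) = 3.

Treewidth 3.
One such decomposition:
Bags: B1 = {6, 7, 8, 10}  B2 = {2, 6, 7, 10}  B3 = {6, 8, 9, 10}  B4 = {5, 6, 7, 10}  B5 = {3, 5, 6, 7}  B6 = {3, 4, 5, 7}  B7 = {1, 6, 9, 10}
Tree: B1–B2, B1–B3, B2–B4, B4–B5, B5–B6, B3–B7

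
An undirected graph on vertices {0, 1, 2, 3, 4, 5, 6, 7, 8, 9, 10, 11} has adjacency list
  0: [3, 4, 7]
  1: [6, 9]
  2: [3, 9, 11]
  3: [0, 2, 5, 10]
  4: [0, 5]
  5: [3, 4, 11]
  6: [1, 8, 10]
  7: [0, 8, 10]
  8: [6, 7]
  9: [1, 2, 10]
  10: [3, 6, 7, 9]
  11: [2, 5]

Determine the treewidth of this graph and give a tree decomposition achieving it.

Treewidth 3.
One such decomposition:
Bags: B1 = {2, 4, 5, 11}  B2 = {2, 3, 4, 5}  B3 = {0, 2, 3, 4}  B4 = {0, 2, 3, 9}  B5 = {0, 3, 9, 10}  B6 = {0, 7, 9, 10}  B7 = {1, 7, 9, 10}  B8 = {1, 6, 7, 10}  B9 = {1, 6, 7, 8}
Tree: B1–B2, B2–B3, B3–B4, B4–B5, B5–B6, B6–B7, B7–B8, B8–B9

The largest bag has 4 vertices, giving width 3; this decomposition certifies tw(G) ≤ 3. For the lower bound: the 4 vertex sets {4,5,11}, {2}, {3}, {0,7,9,10} are disjoint, each induces a connected subgraph, and every pair is joined by at least one edge of G. Contracting each set to a single vertex therefore yields K_{4} as a minor, and since treewidth is minor-monotone, tw(G) ≥ tw(K_{4}) = 3. Hence tw(G) = 3 exactly.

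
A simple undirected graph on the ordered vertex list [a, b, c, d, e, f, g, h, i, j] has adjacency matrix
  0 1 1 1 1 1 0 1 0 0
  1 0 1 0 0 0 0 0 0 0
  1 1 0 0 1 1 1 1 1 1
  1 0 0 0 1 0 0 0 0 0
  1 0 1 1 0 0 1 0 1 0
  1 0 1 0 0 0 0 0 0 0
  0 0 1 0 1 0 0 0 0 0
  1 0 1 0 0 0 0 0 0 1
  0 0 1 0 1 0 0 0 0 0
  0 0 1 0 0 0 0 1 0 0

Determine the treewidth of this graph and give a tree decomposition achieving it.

Treewidth 2.
One such decomposition:
Bags: B1 = {a, b, c}  B2 = {a, c, e}  B3 = {a, c, f}  B4 = {a, c, h}  B5 = {c, h, j}  B6 = {c, e, g}  B7 = {a, d, e}  B8 = {c, e, i}
Tree: B1–B2, B1–B3, B3–B4, B4–B5, B2–B6, B2–B7, B2–B8

The largest bag has 3 vertices, giving width 2; this decomposition certifies tw(G) ≤ 2. For the lower bound, the 3 vertices {a, d, e} are pairwise adjacent, and any tree decomposition puts a clique entirely inside one bag — forcing width ≥ 2. The upper and lower bounds meet at 2, so that is the treewidth.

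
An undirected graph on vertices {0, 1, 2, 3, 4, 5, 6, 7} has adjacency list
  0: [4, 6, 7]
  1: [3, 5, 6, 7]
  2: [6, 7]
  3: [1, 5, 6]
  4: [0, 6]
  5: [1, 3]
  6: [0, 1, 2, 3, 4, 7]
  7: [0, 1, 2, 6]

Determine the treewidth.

A width-2 tree decomposition is:
Bags: B1 = {1, 3, 6}  B2 = {1, 6, 7}  B3 = {0, 6, 7}  B4 = {0, 4, 6}  B5 = {2, 6, 7}  B6 = {1, 3, 5}
Tree: B1–B2, B2–B3, B3–B4, B2–B5, B1–B6
Every bag has size at most 3, so the width is 3 − 1 = 2 and tw(G) ≤ 2. For the lower bound, the 3 vertices {1, 3, 5} are pairwise adjacent, and any tree decomposition puts a clique entirely inside one bag — forcing width ≥ 2. Hence tw(G) = 2 exactly.

2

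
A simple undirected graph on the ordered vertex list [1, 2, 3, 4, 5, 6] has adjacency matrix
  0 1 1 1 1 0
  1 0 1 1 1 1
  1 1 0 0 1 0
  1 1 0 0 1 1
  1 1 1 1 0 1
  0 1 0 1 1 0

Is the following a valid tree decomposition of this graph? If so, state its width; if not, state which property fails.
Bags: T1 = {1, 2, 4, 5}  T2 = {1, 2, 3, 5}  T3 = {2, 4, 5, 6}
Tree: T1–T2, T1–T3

Checking the three conditions: (i) the bags cover all of {1, 2, 3, 4, 5, 6}; (ii) for each edge, some bag contains both endpoints; (iii) the bags containing any fixed vertex form a subtree. All hold, so the decomposition is valid with width 4 − 1 = 3.

Yes; width 3.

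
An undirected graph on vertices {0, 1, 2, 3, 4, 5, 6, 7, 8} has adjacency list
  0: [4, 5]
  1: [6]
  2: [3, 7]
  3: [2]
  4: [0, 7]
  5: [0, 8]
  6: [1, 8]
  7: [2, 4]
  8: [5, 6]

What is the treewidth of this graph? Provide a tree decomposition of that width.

Treewidth 1.
One optimal decomposition is:
Bags: B1 = {1, 6}  B2 = {6, 8}  B3 = {5, 8}  B4 = {0, 5}  B5 = {0, 4}  B6 = {4, 7}  B7 = {2, 7}  B8 = {2, 3}
Tree: B1–B2, B2–B3, B3–B4, B4–B5, B5–B6, B6–B7, B7–B8

Every bag has size at most 2, so the width is 2 − 1 = 1 and tw(G) ≤ 1. Any graph with an edge has treewidth ≥ 1, and G has the edge 1–6. The upper and lower bounds meet at 1, so that is the treewidth.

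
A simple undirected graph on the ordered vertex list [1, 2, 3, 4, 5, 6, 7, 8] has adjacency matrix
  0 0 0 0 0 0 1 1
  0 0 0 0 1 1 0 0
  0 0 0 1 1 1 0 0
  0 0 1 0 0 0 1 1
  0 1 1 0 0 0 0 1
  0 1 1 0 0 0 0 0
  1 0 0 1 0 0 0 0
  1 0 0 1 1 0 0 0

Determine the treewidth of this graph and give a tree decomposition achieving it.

Each bag holds 3 vertices, so the decomposition has width 2, which upper-bounds the treewidth. Since 6–2–5–3–6 is a cycle in G, G is not acyclic. Forests are exactly the graphs of treewidth ≤ 1, so tw(G) ≥ 2. Therefore the treewidth is 2.

Treewidth 2.
Bags: B1 = {2, 3, 6}  B2 = {2, 3, 5}  B3 = {3, 4, 5}  B4 = {4, 5, 8}  B5 = {4, 7, 8}  B6 = {1, 7, 8}
Tree: B1–B2, B2–B3, B3–B4, B4–B5, B5–B6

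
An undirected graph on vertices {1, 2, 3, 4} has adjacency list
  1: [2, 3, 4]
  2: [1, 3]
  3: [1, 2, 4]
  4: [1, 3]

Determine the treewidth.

A width-2 tree decomposition is:
Bags: B1 = {1, 2, 3}  B2 = {1, 3, 4}
Tree: B1–B2
Every bag has size at most 3, so the width is 3 − 1 = 2 and tw(G) ≤ 2. Conversely, {1, 2, 3} is a clique of size 3, and the vertices of any clique must share a bag in every tree decomposition; so some bag has ≥ 3 vertices and tw(G) ≥ 2. The upper and lower bounds meet at 2, so that is the treewidth.

2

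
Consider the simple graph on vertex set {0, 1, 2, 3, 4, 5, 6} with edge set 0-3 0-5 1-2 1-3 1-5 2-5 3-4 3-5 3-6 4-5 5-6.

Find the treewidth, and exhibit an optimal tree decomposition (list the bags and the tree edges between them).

Each bag holds 3 vertices, so the decomposition has width 2, which upper-bounds the treewidth. On the other hand G contains the 3-clique {1, 2, 5}. A clique must lie in a single bag of any decomposition, so no decomposition can have width below 2. Combining the bounds, tw(G) = 2.

Treewidth 2.
One optimal decomposition is:
Bags: B1 = {1, 3, 5}  B2 = {3, 5, 6}  B3 = {0, 3, 5}  B4 = {1, 2, 5}  B5 = {3, 4, 5}
Tree: B1–B2, B1–B3, B1–B4, B2–B5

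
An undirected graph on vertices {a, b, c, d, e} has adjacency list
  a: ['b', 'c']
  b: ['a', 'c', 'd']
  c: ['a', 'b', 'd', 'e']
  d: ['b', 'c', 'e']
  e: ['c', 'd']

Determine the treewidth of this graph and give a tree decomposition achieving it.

Treewidth 2.
One such decomposition:
Bags: B1 = {b, c, d}  B2 = {c, d, e}  B3 = {a, b, c}
Tree: B1–B2, B1–B3

Every bag has size at most 3, so the width is 3 − 1 = 2 and tw(G) ≤ 2. For the lower bound, the 3 vertices {c, d, e} are pairwise adjacent, and any tree decomposition puts a clique entirely inside one bag — forcing width ≥ 2. The upper and lower bounds meet at 2, so that is the treewidth.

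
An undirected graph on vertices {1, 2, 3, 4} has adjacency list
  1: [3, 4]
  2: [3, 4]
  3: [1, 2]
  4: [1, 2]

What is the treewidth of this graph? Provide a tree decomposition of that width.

Treewidth 2.
One such decomposition:
Bags: B1 = {1, 2, 3}  B2 = {1, 2, 4}
Tree: B1–B2

Every bag has size at most 3, so the width is 3 − 1 = 2 and tw(G) ≤ 2. The edges 1–3–2–4–1 form a cycle, so G is not a tree and its treewidth is at least 2. Therefore the treewidth is 2.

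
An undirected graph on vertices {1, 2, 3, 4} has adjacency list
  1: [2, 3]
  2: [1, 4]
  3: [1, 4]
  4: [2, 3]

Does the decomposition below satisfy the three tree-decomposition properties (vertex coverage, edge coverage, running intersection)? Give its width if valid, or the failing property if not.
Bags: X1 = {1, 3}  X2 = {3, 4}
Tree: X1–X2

No — vertex 2 appears in no bag.

A tree decomposition must satisfy three properties: every vertex lies in some bag; for every edge, both endpoints lie together in some bag; and for every vertex, the bags containing it form a connected subtree. Here vertex 2 appears in no bag, so the decomposition is invalid.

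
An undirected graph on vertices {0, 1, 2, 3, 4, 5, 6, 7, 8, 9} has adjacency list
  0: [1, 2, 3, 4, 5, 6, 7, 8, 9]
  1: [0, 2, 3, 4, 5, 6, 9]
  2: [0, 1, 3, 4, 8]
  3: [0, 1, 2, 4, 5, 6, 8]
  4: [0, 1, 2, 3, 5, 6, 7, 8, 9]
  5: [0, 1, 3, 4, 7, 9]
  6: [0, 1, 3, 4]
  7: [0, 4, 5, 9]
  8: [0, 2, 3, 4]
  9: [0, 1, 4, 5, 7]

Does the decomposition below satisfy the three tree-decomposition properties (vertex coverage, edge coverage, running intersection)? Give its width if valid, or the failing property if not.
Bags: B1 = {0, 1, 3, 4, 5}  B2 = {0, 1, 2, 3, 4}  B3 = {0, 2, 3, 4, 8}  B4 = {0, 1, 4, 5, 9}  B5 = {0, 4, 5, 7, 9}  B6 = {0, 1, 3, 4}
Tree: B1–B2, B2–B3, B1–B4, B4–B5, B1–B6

A tree decomposition must satisfy three properties: every vertex lies in some bag; for every edge, both endpoints lie together in some bag; and for every vertex, the bags containing it form a connected subtree. Here vertex 6 appears in no bag, so the decomposition is invalid.

No — vertex 6 appears in no bag.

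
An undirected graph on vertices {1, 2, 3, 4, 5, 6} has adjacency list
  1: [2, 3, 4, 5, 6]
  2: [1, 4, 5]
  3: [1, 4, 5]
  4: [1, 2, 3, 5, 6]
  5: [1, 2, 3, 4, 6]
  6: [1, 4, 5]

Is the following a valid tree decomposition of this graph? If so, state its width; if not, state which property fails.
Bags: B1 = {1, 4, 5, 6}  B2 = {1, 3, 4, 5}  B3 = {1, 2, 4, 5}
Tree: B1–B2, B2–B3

Yes; width 3.

Vertex coverage: the bags together contain {1, 2, 3, 4, 5, 6}, the full vertex set. Edge coverage: each edge of G has both endpoints in at least one bag. Running intersection: for every vertex, the bags containing it form a connected subtree. All three properties hold, so this is a valid tree decomposition of width max|bag| − 1 = 3, and hence tw(G) ≤ 3.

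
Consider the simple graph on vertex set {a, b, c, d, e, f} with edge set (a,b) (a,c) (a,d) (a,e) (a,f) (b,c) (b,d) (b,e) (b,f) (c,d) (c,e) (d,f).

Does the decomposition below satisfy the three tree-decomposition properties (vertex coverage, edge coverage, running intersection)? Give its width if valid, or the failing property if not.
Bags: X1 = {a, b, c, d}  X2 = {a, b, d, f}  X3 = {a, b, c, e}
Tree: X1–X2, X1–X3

Vertex coverage: the bags together contain {a, b, c, d, e, f}, the full vertex set. Edge coverage: each edge of G has both endpoints in at least one bag. Running intersection: for every vertex, the bags containing it form a connected subtree. All three properties hold, so this is a valid tree decomposition of width max|bag| − 1 = 3, and hence tw(G) ≤ 3.

Yes; width 3.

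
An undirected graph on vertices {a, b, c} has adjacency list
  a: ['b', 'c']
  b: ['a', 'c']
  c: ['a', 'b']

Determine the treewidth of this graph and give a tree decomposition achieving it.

A single bag containing all 3 vertices is trivially a valid decomposition of width 2. For the lower bound, the 3 vertices {a, b, c} are pairwise adjacent, and any tree decomposition puts a clique entirely inside one bag — forcing width ≥ 2. Therefore the treewidth is 2.

Treewidth 2.
One optimal decomposition is:
Bags: B1 = {a, b, c}
Tree: (single bag)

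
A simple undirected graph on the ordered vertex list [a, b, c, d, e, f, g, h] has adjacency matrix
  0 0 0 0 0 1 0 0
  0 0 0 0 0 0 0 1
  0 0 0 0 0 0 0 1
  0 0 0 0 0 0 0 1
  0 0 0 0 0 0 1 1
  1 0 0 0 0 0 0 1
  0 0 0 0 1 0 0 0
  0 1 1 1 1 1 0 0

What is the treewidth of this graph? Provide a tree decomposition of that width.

The largest bag has 2 vertices, giving width 1; this decomposition certifies tw(G) ≤ 1. G has an edge, so its treewidth is at least 1. Hence tw(G) = 1 exactly.

Treewidth 1.
One such decomposition:
Bags: B1 = {e, g}  B2 = {e, h}  B3 = {d, h}  B4 = {f, h}  B5 = {c, h}  B6 = {b, h}  B7 = {a, f}
Tree: B1–B2, B2–B3, B2–B4, B4–B5, B5–B6, B4–B7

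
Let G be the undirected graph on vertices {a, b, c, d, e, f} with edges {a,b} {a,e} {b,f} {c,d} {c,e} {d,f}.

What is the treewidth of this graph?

A width-2 tree decomposition is:
Bags: B1 = {a, b, f}  B2 = {a, e, f}  B3 = {c, e, f}  B4 = {c, d, f}
Tree: B1–B2, B2–B3, B3–B4
Each bag holds 3 vertices, so the decomposition has width 2, which upper-bounds the treewidth. Since f–b–a–e–c–d–f is a cycle in G, G is not acyclic. Forests are exactly the graphs of treewidth ≤ 1, so tw(G) ≥ 2. Hence tw(G) = 2 exactly.

2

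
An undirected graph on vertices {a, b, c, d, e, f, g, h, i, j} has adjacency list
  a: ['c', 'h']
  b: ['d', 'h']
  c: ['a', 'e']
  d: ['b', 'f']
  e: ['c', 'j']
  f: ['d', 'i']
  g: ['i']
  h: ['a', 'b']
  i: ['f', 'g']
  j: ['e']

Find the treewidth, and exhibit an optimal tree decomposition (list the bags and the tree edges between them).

Treewidth 1.
Bags: B1 = {g, i}  B2 = {f, i}  B3 = {d, f}  B4 = {b, d}  B5 = {b, h}  B6 = {a, h}  B7 = {a, c}  B8 = {c, e}  B9 = {e, j}
Tree: B1–B2, B2–B3, B3–B4, B4–B5, B5–B6, B6–B7, B7–B8, B8–B9

Every bag has size at most 2, so the width is 2 − 1 = 1 and tw(G) ≤ 1. Since G has at least one edge (e.g. g–i), it is not an edgeless graph, so tw(G) ≥ 1. Therefore the treewidth is 1.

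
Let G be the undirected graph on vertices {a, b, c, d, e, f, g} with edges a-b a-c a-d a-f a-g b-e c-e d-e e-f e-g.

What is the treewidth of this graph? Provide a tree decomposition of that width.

Each bag holds 3 vertices, so the decomposition has width 2, which upper-bounds the treewidth. The edges e–d–a–f–e form a cycle, so G is not a tree and its treewidth is at least 2. Therefore the treewidth is 2.

Treewidth 2.
One such decomposition:
Bags: B1 = {a, d, e}  B2 = {a, e, f}  B3 = {a, b, e}  B4 = {a, c, e}  B5 = {a, e, g}
Tree: B1–B2, B2–B3, B3–B4, B4–B5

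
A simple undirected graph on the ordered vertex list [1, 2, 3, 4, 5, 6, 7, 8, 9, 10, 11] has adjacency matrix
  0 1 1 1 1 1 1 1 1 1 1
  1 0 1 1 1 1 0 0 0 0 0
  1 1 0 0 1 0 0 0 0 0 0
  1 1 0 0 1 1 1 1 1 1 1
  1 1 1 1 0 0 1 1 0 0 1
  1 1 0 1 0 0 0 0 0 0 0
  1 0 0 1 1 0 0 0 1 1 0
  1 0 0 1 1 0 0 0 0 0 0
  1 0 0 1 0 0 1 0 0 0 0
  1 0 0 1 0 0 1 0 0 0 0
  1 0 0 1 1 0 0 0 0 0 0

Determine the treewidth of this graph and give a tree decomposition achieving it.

Treewidth 3.
One optimal decomposition is:
Bags: B1 = {1, 2, 4, 5}  B2 = {1, 4, 5, 11}  B3 = {1, 2, 3, 5}  B4 = {1, 4, 5, 7}  B5 = {1, 2, 4, 6}  B6 = {1, 4, 7, 9}  B7 = {1, 4, 5, 8}  B8 = {1, 4, 7, 10}
Tree: B1–B2, B1–B3, B1–B4, B1–B5, B4–B6, B2–B7, B6–B8

Every bag has size at most 4, so the width is 4 − 1 = 3 and tw(G) ≤ 3. Conversely, {1, 2, 3, 5} is a clique of size 4, and the vertices of any clique must share a bag in every tree decomposition; so some bag has ≥ 4 vertices and tw(G) ≥ 3. Combining the bounds, tw(G) = 3.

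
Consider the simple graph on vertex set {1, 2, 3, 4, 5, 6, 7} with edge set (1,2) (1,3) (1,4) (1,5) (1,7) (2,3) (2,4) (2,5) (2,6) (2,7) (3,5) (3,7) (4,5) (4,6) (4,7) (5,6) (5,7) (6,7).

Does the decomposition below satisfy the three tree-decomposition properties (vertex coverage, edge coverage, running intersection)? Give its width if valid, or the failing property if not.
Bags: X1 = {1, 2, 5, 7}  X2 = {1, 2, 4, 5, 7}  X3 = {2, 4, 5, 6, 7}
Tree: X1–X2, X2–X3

A tree decomposition must satisfy three properties: every vertex lies in some bag; for every edge, both endpoints lie together in some bag; and for every vertex, the bags containing it form a connected subtree. Here vertex 3 appears in no bag, so the decomposition is invalid.

No — vertex 3 appears in no bag.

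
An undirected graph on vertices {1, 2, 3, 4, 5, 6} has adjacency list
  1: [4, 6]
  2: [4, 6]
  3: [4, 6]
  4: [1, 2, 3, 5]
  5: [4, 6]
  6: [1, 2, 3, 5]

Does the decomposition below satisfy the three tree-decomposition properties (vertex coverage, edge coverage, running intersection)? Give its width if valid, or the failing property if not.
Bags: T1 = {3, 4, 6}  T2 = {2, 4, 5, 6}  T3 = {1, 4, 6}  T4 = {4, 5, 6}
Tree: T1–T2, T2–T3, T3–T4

A tree decomposition must satisfy three properties: every vertex lies in some bag; for every edge, both endpoints lie together in some bag; and for every vertex, the bags containing it form a connected subtree. Here bags containing vertex 5 are not connected in the tree, so the decomposition is invalid.

No — bags containing vertex 5 are not connected in the tree.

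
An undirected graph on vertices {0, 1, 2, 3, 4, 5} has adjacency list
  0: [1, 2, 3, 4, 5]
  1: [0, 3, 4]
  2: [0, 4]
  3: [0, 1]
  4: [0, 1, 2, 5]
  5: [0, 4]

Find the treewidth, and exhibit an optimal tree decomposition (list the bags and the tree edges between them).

Treewidth 2.
One optimal decomposition is:
Bags: B1 = {0, 4, 5}  B2 = {0, 1, 4}  B3 = {0, 1, 3}  B4 = {0, 2, 4}
Tree: B1–B2, B2–B3, B1–B4

Every bag has size at most 3, so the width is 3 − 1 = 2 and tw(G) ≤ 2. Conversely, {0, 1, 3} is a clique of size 3, and the vertices of any clique must share a bag in every tree decomposition; so some bag has ≥ 3 vertices and tw(G) ≥ 2. Therefore the treewidth is 2.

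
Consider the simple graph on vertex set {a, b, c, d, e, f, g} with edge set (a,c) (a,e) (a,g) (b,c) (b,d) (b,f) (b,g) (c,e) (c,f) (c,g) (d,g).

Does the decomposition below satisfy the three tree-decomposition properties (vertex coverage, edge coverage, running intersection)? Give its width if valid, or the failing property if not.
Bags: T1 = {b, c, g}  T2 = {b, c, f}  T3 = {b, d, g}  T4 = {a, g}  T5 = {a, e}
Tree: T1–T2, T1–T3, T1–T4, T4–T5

No — edge (c,a) lies in no bag.

A tree decomposition must satisfy three properties: every vertex lies in some bag; for every edge, both endpoints lie together in some bag; and for every vertex, the bags containing it form a connected subtree. Here edge (c,a) lies in no bag, so the decomposition is invalid.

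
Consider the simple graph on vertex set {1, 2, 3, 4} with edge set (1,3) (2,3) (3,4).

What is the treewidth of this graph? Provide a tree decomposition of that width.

Treewidth 1.
One optimal decomposition is:
Bags: B1 = {1, 3}  B2 = {2, 3}  B3 = {3, 4}
Tree: B1–B2, B1–B3

The largest bag has 2 vertices, giving width 1; this decomposition certifies tw(G) ≤ 1. Any graph with an edge has treewidth ≥ 1, and G has the edge 1–3. Combining the bounds, tw(G) = 1.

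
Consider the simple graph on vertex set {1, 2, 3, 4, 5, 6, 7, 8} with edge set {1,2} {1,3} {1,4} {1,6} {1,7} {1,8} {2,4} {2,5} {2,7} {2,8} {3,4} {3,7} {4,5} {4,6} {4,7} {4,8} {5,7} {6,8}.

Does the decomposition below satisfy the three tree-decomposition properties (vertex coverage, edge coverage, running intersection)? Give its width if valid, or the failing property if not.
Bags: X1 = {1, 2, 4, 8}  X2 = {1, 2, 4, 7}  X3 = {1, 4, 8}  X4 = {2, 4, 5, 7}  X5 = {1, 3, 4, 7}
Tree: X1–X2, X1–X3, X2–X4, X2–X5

A tree decomposition must satisfy three properties: every vertex lies in some bag; for every edge, both endpoints lie together in some bag; and for every vertex, the bags containing it form a connected subtree. Here vertex 6 appears in no bag, so the decomposition is invalid.

No — vertex 6 appears in no bag.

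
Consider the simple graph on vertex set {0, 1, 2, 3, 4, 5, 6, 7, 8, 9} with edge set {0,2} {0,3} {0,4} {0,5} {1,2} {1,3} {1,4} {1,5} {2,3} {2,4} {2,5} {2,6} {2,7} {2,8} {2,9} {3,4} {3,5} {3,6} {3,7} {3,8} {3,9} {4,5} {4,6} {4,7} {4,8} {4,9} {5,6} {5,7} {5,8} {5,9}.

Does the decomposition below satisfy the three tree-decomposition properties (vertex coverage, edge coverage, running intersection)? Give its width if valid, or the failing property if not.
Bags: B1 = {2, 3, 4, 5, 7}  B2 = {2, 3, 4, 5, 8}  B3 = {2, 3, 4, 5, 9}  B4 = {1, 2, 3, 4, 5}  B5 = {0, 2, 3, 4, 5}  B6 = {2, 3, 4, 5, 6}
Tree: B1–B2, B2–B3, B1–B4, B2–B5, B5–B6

Yes; width 4.

Vertex coverage: the bags together contain {0, 1, 2, 3, 4, 5, 6, 7, 8, 9}, the full vertex set. Edge coverage: each edge of G has both endpoints in at least one bag. Running intersection: for every vertex, the bags containing it form a connected subtree. All three properties hold, so this is a valid tree decomposition of width max|bag| − 1 = 4, and hence tw(G) ≤ 4.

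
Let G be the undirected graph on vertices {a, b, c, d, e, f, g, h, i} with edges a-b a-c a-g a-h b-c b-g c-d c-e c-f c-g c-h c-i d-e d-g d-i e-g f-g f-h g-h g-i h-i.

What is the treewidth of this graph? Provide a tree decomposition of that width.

Each bag holds 4 vertices, so the decomposition has width 3, which upper-bounds the treewidth. On the other hand G contains the 4-clique {c, d, e, g}. A clique must lie in a single bag of any decomposition, so no decomposition can have width below 3. Therefore the treewidth is 3.

Treewidth 3.
Bags: B1 = {a, c, g, h}  B2 = {a, b, c, g}  B3 = {c, g, h, i}  B4 = {c, f, g, h}  B5 = {c, d, g, i}  B6 = {c, d, e, g}
Tree: B1–B2, B1–B3, B3–B4, B3–B5, B5–B6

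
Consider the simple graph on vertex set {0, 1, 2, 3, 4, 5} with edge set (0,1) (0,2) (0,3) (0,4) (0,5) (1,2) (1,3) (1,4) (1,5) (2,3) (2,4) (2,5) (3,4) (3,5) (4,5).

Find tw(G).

A width-5 tree decomposition is:
Bags: B1 = {0, 1, 2, 3, 4, 5}
Tree: (single bag)
A single bag containing all 6 vertices is trivially a valid decomposition of width 5. On the other hand G contains the 6-clique {0, 1, 2, 3, 4, 5}. A clique must lie in a single bag of any decomposition, so no decomposition can have width below 5. Hence tw(G) = 5 exactly.

5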